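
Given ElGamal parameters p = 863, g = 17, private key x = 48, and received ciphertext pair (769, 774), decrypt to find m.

311

Shared mask s = c₁^x mod p = 769^48 mod 863.
769^1 ≡ 769 (mod 863)
769^2 = (769^1)^2 ≡ 769^2 = 591361 ≡ 206 (mod 863)
769^4 = (769^2)^2 ≡ 206^2 = 42436 ≡ 149 (mod 863)
769^8 = (769^4)^2 ≡ 149^2 = 22201 ≡ 626 (mod 863)
769^16 = (769^8)^2 ≡ 626^2 = 391876 ≡ 74 (mod 863)
769^32 = (769^16)^2 ≡ 74^2 = 5476 ≡ 298 (mod 863)
769^48 = 769^32 · 769^16 ≡ 298 · 74 ≡ 477 (mod 863).
So s = 477; s⁻¹ ≡ 588 (mod 863).
m = c₂ · s⁻¹ mod 863 = 774 · 588 mod 863 = 311.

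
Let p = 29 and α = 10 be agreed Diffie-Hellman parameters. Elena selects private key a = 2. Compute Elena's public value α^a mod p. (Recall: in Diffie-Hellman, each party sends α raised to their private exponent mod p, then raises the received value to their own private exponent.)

Public value = 10^2 mod 29.
10^1 ≡ 10 (mod 29)
10^2 = (10^1)^2 ≡ 10^2 = 100 ≡ 13 (mod 29)

13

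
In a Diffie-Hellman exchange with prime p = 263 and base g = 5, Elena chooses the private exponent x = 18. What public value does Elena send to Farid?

205

Public value = 5^{18} \pmod{263}.
5^1 ≡ 5 (mod 263)
5^2 = (5^1)^2 ≡ 5^2 = 25 ≡ 25 (mod 263)
5^4 = (5^2)^2 ≡ 25^2 = 625 ≡ 99 (mod 263)
5^8 = (5^4)^2 ≡ 99^2 = 9801 ≡ 70 (mod 263)
5^16 = (5^8)^2 ≡ 70^2 = 4900 ≡ 166 (mod 263)
5^18 = 5^16 · 5^2 ≡ 166 · 25 ≡ 205 (mod 263).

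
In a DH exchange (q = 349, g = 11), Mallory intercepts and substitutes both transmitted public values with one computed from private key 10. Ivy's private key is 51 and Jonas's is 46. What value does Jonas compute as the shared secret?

41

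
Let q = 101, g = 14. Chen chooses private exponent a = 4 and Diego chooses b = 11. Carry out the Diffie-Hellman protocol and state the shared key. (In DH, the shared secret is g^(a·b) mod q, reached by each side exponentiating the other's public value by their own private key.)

Chen sends A = g^a mod q = 14^4 mod 101.
14^1 ≡ 14 (mod 101)
14^2 = (14^1)^2 ≡ 14^2 = 196 ≡ 95 (mod 101)
14^4 = (14^2)^2 ≡ 95^2 = 9025 ≡ 36 (mod 101)
So A = 36. Diego then computes K = A^b mod q = 36^11 mod 101.
36^1 ≡ 36 (mod 101)
36^2 = (36^1)^2 ≡ 36^2 = 1296 ≡ 84 (mod 101)
36^4 = (36^2)^2 ≡ 84^2 = 7056 ≡ 87 (mod 101)
36^8 = (36^4)^2 ≡ 87^2 = 7569 ≡ 95 (mod 101)
36^11 = 36^8 · 36^2 · 36^1 ≡ 95 · 84 · 36 ≡ 36 (mod 101).

36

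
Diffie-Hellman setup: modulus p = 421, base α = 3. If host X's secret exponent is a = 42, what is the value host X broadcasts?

377

Public value = 3^42 mod 421.
3^1 ≡ 3 (mod 421)
3^2 = (3^1)^2 ≡ 3^2 = 9 ≡ 9 (mod 421)
3^4 = (3^2)^2 ≡ 9^2 = 81 ≡ 81 (mod 421)
3^8 = (3^4)^2 ≡ 81^2 = 6561 ≡ 246 (mod 421)
3^16 = (3^8)^2 ≡ 246^2 = 60516 ≡ 313 (mod 421)
3^32 = (3^16)^2 ≡ 313^2 = 97969 ≡ 297 (mod 421)
3^42 = 3^32 · 3^8 · 3^2 ≡ 297 · 246 · 9 ≡ 377 (mod 421).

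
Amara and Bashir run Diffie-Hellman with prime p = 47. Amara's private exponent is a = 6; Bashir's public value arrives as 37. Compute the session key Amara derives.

Shared key K = 37^6 mod 47.
37^1 ≡ 37 (mod 47)
37^2 = (37^1)^2 ≡ 37^2 = 1369 ≡ 6 (mod 47)
37^4 = (37^2)^2 ≡ 6^2 = 36 ≡ 36 (mod 47)
37^6 = 37^4 · 37^2 ≡ 36 · 6 ≡ 28 (mod 47).

28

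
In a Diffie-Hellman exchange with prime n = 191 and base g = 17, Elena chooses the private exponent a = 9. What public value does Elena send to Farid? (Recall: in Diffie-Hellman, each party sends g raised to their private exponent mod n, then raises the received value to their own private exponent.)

103

Public value = 17^9 (mod 191).
17^1 ≡ 17 (mod 191)
17^2 = (17^1)^2 ≡ 17^2 = 289 ≡ 98 (mod 191)
17^4 = (17^2)^2 ≡ 98^2 = 9604 ≡ 54 (mod 191)
17^8 = (17^4)^2 ≡ 54^2 = 2916 ≡ 51 (mod 191)
17^9 = 17^8 · 17^1 ≡ 51 · 17 ≡ 103 (mod 191).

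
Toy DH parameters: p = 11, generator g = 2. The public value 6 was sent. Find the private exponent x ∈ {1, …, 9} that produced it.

9

Try successive powers of 2 modulo 11:
2^1 ≡ 2
2^2 ≡ 4
2^3 ≡ 8
2^4 ≡ 5
2^5 ≡ 10
2^6 ≡ 9
2^7 ≡ 7
2^8 ≡ 3
2^9 ≡ 6
Found: x = 9.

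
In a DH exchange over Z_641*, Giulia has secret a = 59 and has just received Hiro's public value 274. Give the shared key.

255

Shared key K = 274^59 mod 641.
274^1 ≡ 274 (mod 641)
274^2 = (274^1)^2 ≡ 274^2 = 75076 ≡ 79 (mod 641)
274^4 = (274^2)^2 ≡ 79^2 = 6241 ≡ 472 (mod 641)
274^8 = (274^4)^2 ≡ 472^2 = 222784 ≡ 357 (mod 641)
274^16 = (274^8)^2 ≡ 357^2 = 127449 ≡ 531 (mod 641)
274^32 = (274^16)^2 ≡ 531^2 = 281961 ≡ 562 (mod 641)
274^59 = 274^32 · 274^16 · 274^8 · 274^2 · 274^1 ≡ 562 · 531 · 357 · 79 · 274 ≡ 255 (mod 641).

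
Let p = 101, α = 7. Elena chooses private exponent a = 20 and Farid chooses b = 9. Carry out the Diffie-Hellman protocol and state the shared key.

Farid sends B = α^b mod p = 7^9 mod 101.
7^1 ≡ 7 (mod 101)
7^2 = (7^1)^2 ≡ 7^2 = 49 ≡ 49 (mod 101)
7^4 = (7^2)^2 ≡ 49^2 = 2401 ≡ 78 (mod 101)
7^8 = (7^4)^2 ≡ 78^2 = 6084 ≡ 24 (mod 101)
7^9 = 7^8 · 7^1 ≡ 24 · 7 ≡ 67 (mod 101).
So B = 67. Elena then computes K = B^a mod p = 67^20 mod 101.
67^1 ≡ 67 (mod 101)
67^2 = (67^1)^2 ≡ 67^2 = 4489 ≡ 45 (mod 101)
67^4 = (67^2)^2 ≡ 45^2 = 2025 ≡ 5 (mod 101)
67^8 = (67^4)^2 ≡ 5^2 = 25 ≡ 25 (mod 101)
67^16 = (67^8)^2 ≡ 25^2 = 625 ≡ 19 (mod 101)
67^20 = 67^16 · 67^4 ≡ 19 · 5 ≡ 95 (mod 101).

95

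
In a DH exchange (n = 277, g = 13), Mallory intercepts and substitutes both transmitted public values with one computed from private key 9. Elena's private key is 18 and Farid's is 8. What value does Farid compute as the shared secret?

19

Farid receives Mallory's public value M = 13^9 mod 277 instead of the honest one.
13^1 ≡ 13 (mod 277)
13^2 = (13^1)^2 ≡ 13^2 = 169 ≡ 169 (mod 277)
13^4 = (13^2)^2 ≡ 169^2 = 28561 ≡ 30 (mod 277)
13^8 = (13^4)^2 ≡ 30^2 = 900 ≡ 69 (mod 277)
13^9 = 13^8 · 13^1 ≡ 69 · 13 ≡ 66 (mod 277).
So M = 66. Farid computes K = M^8 mod 277.
66^1 ≡ 66 (mod 277)
66^2 = (66^1)^2 ≡ 66^2 = 4356 ≡ 201 (mod 277)
66^4 = (66^2)^2 ≡ 201^2 = 40401 ≡ 236 (mod 277)
66^8 = (66^4)^2 ≡ 236^2 = 55696 ≡ 19 (mod 277)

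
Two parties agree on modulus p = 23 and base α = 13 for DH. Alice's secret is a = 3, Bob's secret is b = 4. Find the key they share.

13

Bob sends B = α^b mod p = 13^4 mod 23.
13^1 ≡ 13 (mod 23)
13^2 = (13^1)^2 ≡ 13^2 = 169 ≡ 8 (mod 23)
13^4 = (13^2)^2 ≡ 8^2 = 64 ≡ 18 (mod 23)
So B = 18. Alice then computes K = B^a mod p = 18^3 mod 23.
18^1 ≡ 18 (mod 23)
18^2 = (18^1)^2 ≡ 18^2 = 324 ≡ 2 (mod 23)
18^3 = 18^2 · 18^1 ≡ 2 · 18 ≡ 13 (mod 23).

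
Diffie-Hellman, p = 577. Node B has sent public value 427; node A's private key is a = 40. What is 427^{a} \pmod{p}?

520

Shared key K = 427^40 mod 577.
427^1 ≡ 427 (mod 577)
427^2 = (427^1)^2 ≡ 427^2 = 182329 ≡ 574 (mod 577)
427^4 = (427^2)^2 ≡ 574^2 = 329476 ≡ 9 (mod 577)
427^8 = (427^4)^2 ≡ 9^2 = 81 ≡ 81 (mod 577)
427^16 = (427^8)^2 ≡ 81^2 = 6561 ≡ 214 (mod 577)
427^32 = (427^16)^2 ≡ 214^2 = 45796 ≡ 213 (mod 577)
427^40 = 427^32 · 427^8 ≡ 213 · 81 ≡ 520 (mod 577).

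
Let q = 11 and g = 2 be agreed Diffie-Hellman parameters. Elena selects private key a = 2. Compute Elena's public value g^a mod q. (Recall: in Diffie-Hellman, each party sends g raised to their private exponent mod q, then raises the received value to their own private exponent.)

4

Public value = 2^2 mod 11.
2^1 ≡ 2 (mod 11)
2^2 = (2^1)^2 ≡ 2^2 = 4 ≡ 4 (mod 11)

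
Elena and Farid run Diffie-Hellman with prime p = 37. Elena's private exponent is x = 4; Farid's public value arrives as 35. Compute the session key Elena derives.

16

Shared key K = 35^4 mod 37.
35^1 ≡ 35 (mod 37)
35^2 = (35^1)^2 ≡ 35^2 = 1225 ≡ 4 (mod 37)
35^4 = (35^2)^2 ≡ 4^2 = 16 ≡ 16 (mod 37)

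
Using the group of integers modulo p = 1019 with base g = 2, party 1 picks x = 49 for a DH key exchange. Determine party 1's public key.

34

Public value = 2^49 (mod 1019).
2^1 ≡ 2 (mod 1019)
2^2 = (2^1)^2 ≡ 2^2 = 4 ≡ 4 (mod 1019)
2^4 = (2^2)^2 ≡ 4^2 = 16 ≡ 16 (mod 1019)
2^8 = (2^4)^2 ≡ 16^2 = 256 ≡ 256 (mod 1019)
2^16 = (2^8)^2 ≡ 256^2 = 65536 ≡ 320 (mod 1019)
2^32 = (2^16)^2 ≡ 320^2 = 102400 ≡ 500 (mod 1019)
2^49 = 2^32 · 2^16 · 2^1 ≡ 500 · 320 · 2 ≡ 34 (mod 1019).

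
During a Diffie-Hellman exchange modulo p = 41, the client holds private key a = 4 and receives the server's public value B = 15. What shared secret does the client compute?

Shared key K = 15^4 mod 41.
15^1 ≡ 15 (mod 41)
15^2 = (15^1)^2 ≡ 15^2 = 225 ≡ 20 (mod 41)
15^4 = (15^2)^2 ≡ 20^2 = 400 ≡ 31 (mod 41)

31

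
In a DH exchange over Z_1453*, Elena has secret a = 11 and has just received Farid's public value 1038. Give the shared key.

Shared key K = 1038^11 mod 1453.
1038^1 ≡ 1038 (mod 1453)
1038^2 = (1038^1)^2 ≡ 1038^2 = 1077444 ≡ 771 (mod 1453)
1038^4 = (1038^2)^2 ≡ 771^2 = 594441 ≡ 164 (mod 1453)
1038^8 = (1038^4)^2 ≡ 164^2 = 26896 ≡ 742 (mod 1453)
1038^11 = 1038^8 · 1038^2 · 1038^1 ≡ 742 · 771 · 1038 ≡ 358 (mod 1453).

358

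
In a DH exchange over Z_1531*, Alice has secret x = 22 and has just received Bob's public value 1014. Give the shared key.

703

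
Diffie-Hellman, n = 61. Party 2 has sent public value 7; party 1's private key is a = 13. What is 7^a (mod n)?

Shared key K = 7^13 mod 61.
7^1 ≡ 7 (mod 61)
7^2 = (7^1)^2 ≡ 7^2 = 49 ≡ 49 (mod 61)
7^4 = (7^2)^2 ≡ 49^2 = 2401 ≡ 22 (mod 61)
7^8 = (7^4)^2 ≡ 22^2 = 484 ≡ 57 (mod 61)
7^13 = 7^8 · 7^4 · 7^1 ≡ 57 · 22 · 7 ≡ 55 (mod 61).

55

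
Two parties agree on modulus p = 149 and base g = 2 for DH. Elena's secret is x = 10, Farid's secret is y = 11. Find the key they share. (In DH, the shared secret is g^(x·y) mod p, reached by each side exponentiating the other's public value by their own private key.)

22

Elena sends A = g^x mod p = 2^10 mod 149.
2^1 ≡ 2 (mod 149)
2^2 = (2^1)^2 ≡ 2^2 = 4 ≡ 4 (mod 149)
2^4 = (2^2)^2 ≡ 4^2 = 16 ≡ 16 (mod 149)
2^8 = (2^4)^2 ≡ 16^2 = 256 ≡ 107 (mod 149)
2^10 = 2^8 · 2^2 ≡ 107 · 4 ≡ 130 (mod 149).
So A = 130. Farid then computes K = A^y mod p = 130^11 mod 149.
130^1 ≡ 130 (mod 149)
130^2 = (130^1)^2 ≡ 130^2 = 16900 ≡ 63 (mod 149)
130^4 = (130^2)^2 ≡ 63^2 = 3969 ≡ 95 (mod 149)
130^8 = (130^4)^2 ≡ 95^2 = 9025 ≡ 85 (mod 149)
130^11 = 130^8 · 130^2 · 130^1 ≡ 85 · 63 · 130 ≡ 22 (mod 149).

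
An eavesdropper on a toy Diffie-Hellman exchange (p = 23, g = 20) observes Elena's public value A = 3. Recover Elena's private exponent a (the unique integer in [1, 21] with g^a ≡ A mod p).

12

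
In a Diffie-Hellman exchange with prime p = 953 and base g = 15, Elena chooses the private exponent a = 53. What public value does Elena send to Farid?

722

Public value = 15^53 (mod 953).
15^1 ≡ 15 (mod 953)
15^2 = (15^1)^2 ≡ 15^2 = 225 ≡ 225 (mod 953)
15^4 = (15^2)^2 ≡ 225^2 = 50625 ≡ 116 (mod 953)
15^8 = (15^4)^2 ≡ 116^2 = 13456 ≡ 114 (mod 953)
15^16 = (15^8)^2 ≡ 114^2 = 12996 ≡ 607 (mod 953)
15^32 = (15^16)^2 ≡ 607^2 = 368449 ≡ 591 (mod 953)
15^53 = 15^32 · 15^16 · 15^4 · 15^1 ≡ 591 · 607 · 116 · 15 ≡ 722 (mod 953).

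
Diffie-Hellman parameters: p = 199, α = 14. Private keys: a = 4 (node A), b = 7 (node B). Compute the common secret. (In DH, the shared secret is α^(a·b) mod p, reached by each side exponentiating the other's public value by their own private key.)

4

Node A sends A = α^a mod p = 14^4 mod 199.
14^1 ≡ 14 (mod 199)
14^2 = (14^1)^2 ≡ 14^2 = 196 ≡ 196 (mod 199)
14^4 = (14^2)^2 ≡ 196^2 = 38416 ≡ 9 (mod 199)
So A = 9. Node B then computes K = A^b mod p = 9^7 mod 199.
9^1 ≡ 9 (mod 199)
9^2 = (9^1)^2 ≡ 9^2 = 81 ≡ 81 (mod 199)
9^4 = (9^2)^2 ≡ 81^2 = 6561 ≡ 193 (mod 199)
9^7 = 9^4 · 9^2 · 9^1 ≡ 193 · 81 · 9 ≡ 4 (mod 199).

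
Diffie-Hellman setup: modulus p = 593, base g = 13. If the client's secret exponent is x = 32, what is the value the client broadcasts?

Public value = 13^32 (mod 593).
13^1 ≡ 13 (mod 593)
13^2 = (13^1)^2 ≡ 13^2 = 169 ≡ 169 (mod 593)
13^4 = (13^2)^2 ≡ 169^2 = 28561 ≡ 97 (mod 593)
13^8 = (13^4)^2 ≡ 97^2 = 9409 ≡ 514 (mod 593)
13^16 = (13^8)^2 ≡ 514^2 = 264196 ≡ 311 (mod 593)
13^32 = (13^16)^2 ≡ 311^2 = 96721 ≡ 62 (mod 593)

62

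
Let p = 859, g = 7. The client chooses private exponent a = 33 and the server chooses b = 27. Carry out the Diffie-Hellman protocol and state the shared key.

374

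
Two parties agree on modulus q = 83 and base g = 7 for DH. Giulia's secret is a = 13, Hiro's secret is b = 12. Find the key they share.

30

Giulia sends A = g^a mod q = 7^13 mod 83.
7^1 ≡ 7 (mod 83)
7^2 = (7^1)^2 ≡ 7^2 = 49 ≡ 49 (mod 83)
7^4 = (7^2)^2 ≡ 49^2 = 2401 ≡ 77 (mod 83)
7^8 = (7^4)^2 ≡ 77^2 = 5929 ≡ 36 (mod 83)
7^13 = 7^8 · 7^4 · 7^1 ≡ 36 · 77 · 7 ≡ 65 (mod 83).
So A = 65. Hiro then computes K = A^b mod q = 65^12 mod 83.
65^1 ≡ 65 (mod 83)
65^2 = (65^1)^2 ≡ 65^2 = 4225 ≡ 75 (mod 83)
65^4 = (65^2)^2 ≡ 75^2 = 5625 ≡ 64 (mod 83)
65^8 = (65^4)^2 ≡ 64^2 = 4096 ≡ 29 (mod 83)
65^12 = 65^8 · 65^4 ≡ 29 · 64 ≡ 30 (mod 83).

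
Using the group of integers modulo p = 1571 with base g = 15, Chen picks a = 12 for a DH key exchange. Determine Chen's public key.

Public value = 15^12 mod 1571.
15^1 ≡ 15 (mod 1571)
15^2 = (15^1)^2 ≡ 15^2 = 225 ≡ 225 (mod 1571)
15^4 = (15^2)^2 ≡ 225^2 = 50625 ≡ 353 (mod 1571)
15^8 = (15^4)^2 ≡ 353^2 = 124609 ≡ 500 (mod 1571)
15^12 = 15^8 · 15^4 ≡ 500 · 353 ≡ 548 (mod 1571).

548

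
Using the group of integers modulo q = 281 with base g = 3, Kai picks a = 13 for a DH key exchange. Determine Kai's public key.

210

Public value = 3^13 (mod 281).
3^1 ≡ 3 (mod 281)
3^2 = (3^1)^2 ≡ 3^2 = 9 ≡ 9 (mod 281)
3^4 = (3^2)^2 ≡ 9^2 = 81 ≡ 81 (mod 281)
3^8 = (3^4)^2 ≡ 81^2 = 6561 ≡ 98 (mod 281)
3^13 = 3^8 · 3^4 · 3^1 ≡ 98 · 81 · 3 ≡ 210 (mod 281).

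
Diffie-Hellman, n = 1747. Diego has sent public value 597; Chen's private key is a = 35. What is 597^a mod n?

Shared key K = 597^35 mod 1747.
597^1 ≡ 597 (mod 1747)
597^2 = (597^1)^2 ≡ 597^2 = 356409 ≡ 21 (mod 1747)
597^4 = (597^2)^2 ≡ 21^2 = 441 ≡ 441 (mod 1747)
597^8 = (597^4)^2 ≡ 441^2 = 194481 ≡ 564 (mod 1747)
597^16 = (597^8)^2 ≡ 564^2 = 318096 ≡ 142 (mod 1747)
597^32 = (597^16)^2 ≡ 142^2 = 20164 ≡ 947 (mod 1747)
597^35 = 597^32 · 597^2 · 597^1 ≡ 947 · 21 · 597 ≡ 1674 (mod 1747).

1674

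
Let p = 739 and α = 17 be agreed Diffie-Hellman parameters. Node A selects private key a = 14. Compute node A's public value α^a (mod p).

69

Public value = 17^14 (mod 739).
17^1 ≡ 17 (mod 739)
17^2 = (17^1)^2 ≡ 17^2 = 289 ≡ 289 (mod 739)
17^4 = (17^2)^2 ≡ 289^2 = 83521 ≡ 14 (mod 739)
17^8 = (17^4)^2 ≡ 14^2 = 196 ≡ 196 (mod 739)
17^14 = 17^8 · 17^4 · 17^2 ≡ 196 · 14 · 289 ≡ 69 (mod 739).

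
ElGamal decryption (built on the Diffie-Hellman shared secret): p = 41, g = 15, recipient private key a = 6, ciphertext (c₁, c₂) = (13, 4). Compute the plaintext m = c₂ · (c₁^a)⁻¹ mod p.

Shared mask s = c₁^a mod p = 13^6 mod 41.
13^1 ≡ 13 (mod 41)
13^2 = (13^1)^2 ≡ 13^2 = 169 ≡ 5 (mod 41)
13^4 = (13^2)^2 ≡ 5^2 = 25 ≡ 25 (mod 41)
13^6 = 13^4 · 13^2 ≡ 25 · 5 ≡ 2 (mod 41).
So s = 2; s⁻¹ ≡ 21 (mod 41).
m = c₂ · s⁻¹ mod 41 = 4 · 21 mod 41 = 2.

2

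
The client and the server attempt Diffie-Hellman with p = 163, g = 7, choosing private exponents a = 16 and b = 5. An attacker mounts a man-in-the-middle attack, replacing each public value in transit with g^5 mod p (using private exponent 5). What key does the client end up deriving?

The client receives an attacker's public value M = 7^5 mod 163 instead of the honest one.
7^1 ≡ 7 (mod 163)
7^2 = (7^1)^2 ≡ 7^2 = 49 ≡ 49 (mod 163)
7^4 = (7^2)^2 ≡ 49^2 = 2401 ≡ 119 (mod 163)
7^5 = 7^4 · 7^1 ≡ 119 · 7 ≡ 18 (mod 163).
So M = 18. The client computes K = M^16 mod 163.
18^1 ≡ 18 (mod 163)
18^2 = (18^1)^2 ≡ 18^2 = 324 ≡ 161 (mod 163)
18^4 = (18^2)^2 ≡ 161^2 = 25921 ≡ 4 (mod 163)
18^8 = (18^4)^2 ≡ 4^2 = 16 ≡ 16 (mod 163)
18^16 = (18^8)^2 ≡ 16^2 = 256 ≡ 93 (mod 163)

93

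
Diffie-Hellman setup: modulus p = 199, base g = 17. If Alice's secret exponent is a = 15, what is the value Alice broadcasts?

Public value = 17^15 mod 199.
17^1 ≡ 17 (mod 199)
17^2 = (17^1)^2 ≡ 17^2 = 289 ≡ 90 (mod 199)
17^4 = (17^2)^2 ≡ 90^2 = 8100 ≡ 140 (mod 199)
17^8 = (17^4)^2 ≡ 140^2 = 19600 ≡ 98 (mod 199)
17^15 = 17^8 · 17^4 · 17^2 · 17^1 ≡ 98 · 140 · 90 · 17 ≡ 85 (mod 199).

85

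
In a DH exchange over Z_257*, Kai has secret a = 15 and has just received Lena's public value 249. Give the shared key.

32

Shared key K = 249^15 mod 257.
249^1 ≡ 249 (mod 257)
249^2 = (249^1)^2 ≡ 249^2 = 62001 ≡ 64 (mod 257)
249^4 = (249^2)^2 ≡ 64^2 = 4096 ≡ 241 (mod 257)
249^8 = (249^4)^2 ≡ 241^2 = 58081 ≡ 256 (mod 257)
249^15 = 249^8 · 249^4 · 249^2 · 249^1 ≡ 256 · 241 · 64 · 249 ≡ 32 (mod 257).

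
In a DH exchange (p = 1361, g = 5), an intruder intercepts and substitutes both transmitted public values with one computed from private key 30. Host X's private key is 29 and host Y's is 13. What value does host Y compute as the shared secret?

435

Host Y receives an intruder's public value M = 5^30 mod 1361 instead of the honest one.
5^1 ≡ 5 (mod 1361)
5^2 = (5^1)^2 ≡ 5^2 = 25 ≡ 25 (mod 1361)
5^4 = (5^2)^2 ≡ 25^2 = 625 ≡ 625 (mod 1361)
5^8 = (5^4)^2 ≡ 625^2 = 390625 ≡ 18 (mod 1361)
5^16 = (5^8)^2 ≡ 18^2 = 324 ≡ 324 (mod 1361)
5^30 = 5^16 · 5^8 · 5^4 · 5^2 ≡ 324 · 18 · 625 · 25 ≡ 606 (mod 1361).
So M = 606. Host Y computes K = M^13 mod 1361.
606^1 ≡ 606 (mod 1361)
606^2 = (606^1)^2 ≡ 606^2 = 367236 ≡ 1127 (mod 1361)
606^4 = (606^2)^2 ≡ 1127^2 = 1270129 ≡ 316 (mod 1361)
606^8 = (606^4)^2 ≡ 316^2 = 99856 ≡ 503 (mod 1361)
606^13 = 606^8 · 606^4 · 606^1 ≡ 503 · 316 · 606 ≡ 435 (mod 1361).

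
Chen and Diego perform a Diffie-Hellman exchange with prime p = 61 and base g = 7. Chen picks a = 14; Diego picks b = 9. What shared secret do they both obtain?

41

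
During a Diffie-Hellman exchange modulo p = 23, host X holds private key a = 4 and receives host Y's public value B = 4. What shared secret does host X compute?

3

Shared key K = 4^4 mod 23.
4^1 ≡ 4 (mod 23)
4^2 = (4^1)^2 ≡ 4^2 = 16 ≡ 16 (mod 23)
4^4 = (4^2)^2 ≡ 16^2 = 256 ≡ 3 (mod 23)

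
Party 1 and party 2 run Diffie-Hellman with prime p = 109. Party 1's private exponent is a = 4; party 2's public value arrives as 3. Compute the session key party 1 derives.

81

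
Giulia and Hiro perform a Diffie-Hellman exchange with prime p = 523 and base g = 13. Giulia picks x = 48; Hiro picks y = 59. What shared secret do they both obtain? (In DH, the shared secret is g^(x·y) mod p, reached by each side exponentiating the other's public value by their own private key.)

400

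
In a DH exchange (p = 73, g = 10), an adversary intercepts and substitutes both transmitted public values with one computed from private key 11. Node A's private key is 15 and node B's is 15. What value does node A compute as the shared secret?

Node A receives an adversary's public value M = 10^11 mod 73 instead of the honest one.
10^1 ≡ 10 (mod 73)
10^2 = (10^1)^2 ≡ 10^2 = 100 ≡ 27 (mod 73)
10^4 = (10^2)^2 ≡ 27^2 = 729 ≡ 72 (mod 73)
10^8 = (10^4)^2 ≡ 72^2 = 5184 ≡ 1 (mod 73)
10^11 = 10^8 · 10^2 · 10^1 ≡ 1 · 27 · 10 ≡ 51 (mod 73).
So M = 51. Node A computes K = M^15 mod 73.
51^1 ≡ 51 (mod 73)
51^2 = (51^1)^2 ≡ 51^2 = 2601 ≡ 46 (mod 73)
51^4 = (51^2)^2 ≡ 46^2 = 2116 ≡ 72 (mod 73)
51^8 = (51^4)^2 ≡ 72^2 = 5184 ≡ 1 (mod 73)
51^15 = 51^8 · 51^4 · 51^2 · 51^1 ≡ 1 · 72 · 46 · 51 ≡ 63 (mod 73).

63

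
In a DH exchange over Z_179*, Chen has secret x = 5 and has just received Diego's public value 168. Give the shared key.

49

Shared key K = 168^5 mod 179.
168^1 ≡ 168 (mod 179)
168^2 = (168^1)^2 ≡ 168^2 = 28224 ≡ 121 (mod 179)
168^4 = (168^2)^2 ≡ 121^2 = 14641 ≡ 142 (mod 179)
168^5 = 168^4 · 168^1 ≡ 142 · 168 ≡ 49 (mod 179).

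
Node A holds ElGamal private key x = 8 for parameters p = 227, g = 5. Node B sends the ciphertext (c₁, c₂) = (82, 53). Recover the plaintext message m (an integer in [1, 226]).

160

Shared mask s = c₁^x mod p = 82^8 mod 227.
82^1 ≡ 82 (mod 227)
82^2 = (82^1)^2 ≡ 82^2 = 6724 ≡ 141 (mod 227)
82^4 = (82^2)^2 ≡ 141^2 = 19881 ≡ 132 (mod 227)
82^8 = (82^4)^2 ≡ 132^2 = 17424 ≡ 172 (mod 227)
So s = 172; s⁻¹ ≡ 33 (mod 227).
m = c₂ · s⁻¹ mod 227 = 53 · 33 mod 227 = 160.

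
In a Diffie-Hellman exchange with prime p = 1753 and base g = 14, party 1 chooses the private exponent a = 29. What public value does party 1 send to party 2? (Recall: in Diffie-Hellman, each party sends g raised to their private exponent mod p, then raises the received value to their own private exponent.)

Public value = 14^29 (mod 1753).
14^1 ≡ 14 (mod 1753)
14^2 = (14^1)^2 ≡ 14^2 = 196 ≡ 196 (mod 1753)
14^4 = (14^2)^2 ≡ 196^2 = 38416 ≡ 1603 (mod 1753)
14^8 = (14^4)^2 ≡ 1603^2 = 2569609 ≡ 1464 (mod 1753)
14^16 = (14^8)^2 ≡ 1464^2 = 2143296 ≡ 1130 (mod 1753)
14^29 = 14^16 · 14^8 · 14^4 · 14^1 ≡ 1130 · 1464 · 1603 · 14 ≡ 611 (mod 1753).

611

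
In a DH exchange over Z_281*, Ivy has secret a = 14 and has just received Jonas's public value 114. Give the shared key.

Shared key K = 114^14 mod 281.
114^1 ≡ 114 (mod 281)
114^2 = (114^1)^2 ≡ 114^2 = 12996 ≡ 70 (mod 281)
114^4 = (114^2)^2 ≡ 70^2 = 4900 ≡ 123 (mod 281)
114^8 = (114^4)^2 ≡ 123^2 = 15129 ≡ 236 (mod 281)
114^14 = 114^8 · 114^4 · 114^2 ≡ 236 · 123 · 70 ≡ 49 (mod 281).

49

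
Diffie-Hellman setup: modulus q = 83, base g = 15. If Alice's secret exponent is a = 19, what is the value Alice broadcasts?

Public value = 15^19 mod 83.
15^1 ≡ 15 (mod 83)
15^2 = (15^1)^2 ≡ 15^2 = 225 ≡ 59 (mod 83)
15^4 = (15^2)^2 ≡ 59^2 = 3481 ≡ 78 (mod 83)
15^8 = (15^4)^2 ≡ 78^2 = 6084 ≡ 25 (mod 83)
15^16 = (15^8)^2 ≡ 25^2 = 625 ≡ 44 (mod 83)
15^19 = 15^16 · 15^2 · 15^1 ≡ 44 · 59 · 15 ≡ 13 (mod 83).

13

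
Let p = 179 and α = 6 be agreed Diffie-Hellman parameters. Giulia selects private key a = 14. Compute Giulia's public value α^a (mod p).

42

Public value = 6^14 (mod 179).
6^1 ≡ 6 (mod 179)
6^2 = (6^1)^2 ≡ 6^2 = 36 ≡ 36 (mod 179)
6^4 = (6^2)^2 ≡ 36^2 = 1296 ≡ 43 (mod 179)
6^8 = (6^4)^2 ≡ 43^2 = 1849 ≡ 59 (mod 179)
6^14 = 6^8 · 6^4 · 6^2 ≡ 59 · 43 · 36 ≡ 42 (mod 179).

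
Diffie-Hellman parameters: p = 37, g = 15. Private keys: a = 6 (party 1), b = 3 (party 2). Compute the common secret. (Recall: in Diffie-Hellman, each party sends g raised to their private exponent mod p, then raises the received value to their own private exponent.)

36

Party 1 sends A = g^a mod p = 15^6 mod 37.
15^1 ≡ 15 (mod 37)
15^2 = (15^1)^2 ≡ 15^2 = 225 ≡ 3 (mod 37)
15^4 = (15^2)^2 ≡ 3^2 = 9 ≡ 9 (mod 37)
15^6 = 15^4 · 15^2 ≡ 9 · 3 ≡ 27 (mod 37).
So A = 27. Party 2 then computes K = A^b mod p = 27^3 mod 37.
27^1 ≡ 27 (mod 37)
27^2 = (27^1)^2 ≡ 27^2 = 729 ≡ 26 (mod 37)
27^3 = 27^2 · 27^1 ≡ 26 · 27 ≡ 36 (mod 37).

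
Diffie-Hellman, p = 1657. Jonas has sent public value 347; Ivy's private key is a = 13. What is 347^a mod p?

1462

Shared key K = 347^13 mod 1657.
347^1 ≡ 347 (mod 1657)
347^2 = (347^1)^2 ≡ 347^2 = 120409 ≡ 1105 (mod 1657)
347^4 = (347^2)^2 ≡ 1105^2 = 1221025 ≡ 1473 (mod 1657)
347^8 = (347^4)^2 ≡ 1473^2 = 2169729 ≡ 716 (mod 1657)
347^13 = 347^8 · 347^4 · 347^1 ≡ 716 · 1473 · 347 ≡ 1462 (mod 1657).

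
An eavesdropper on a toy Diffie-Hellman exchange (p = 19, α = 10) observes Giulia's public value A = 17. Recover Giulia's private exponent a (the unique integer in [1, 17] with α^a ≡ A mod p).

8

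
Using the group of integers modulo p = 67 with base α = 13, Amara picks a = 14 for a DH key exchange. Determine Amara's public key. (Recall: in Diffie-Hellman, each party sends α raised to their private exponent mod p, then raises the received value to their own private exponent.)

Public value = 13^14 mod 67.
13^1 ≡ 13 (mod 67)
13^2 = (13^1)^2 ≡ 13^2 = 169 ≡ 35 (mod 67)
13^4 = (13^2)^2 ≡ 35^2 = 1225 ≡ 19 (mod 67)
13^8 = (13^4)^2 ≡ 19^2 = 361 ≡ 26 (mod 67)
13^14 = 13^8 · 13^4 · 13^2 ≡ 26 · 19 · 35 ≡ 4 (mod 67).

4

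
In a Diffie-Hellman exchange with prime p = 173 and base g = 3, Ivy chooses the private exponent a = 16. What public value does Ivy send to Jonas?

Public value = 3^{16} \pmod{173}.
3^1 ≡ 3 (mod 173)
3^2 = (3^1)^2 ≡ 3^2 = 9 ≡ 9 (mod 173)
3^4 = (3^2)^2 ≡ 9^2 = 81 ≡ 81 (mod 173)
3^8 = (3^4)^2 ≡ 81^2 = 6561 ≡ 160 (mod 173)
3^16 = (3^8)^2 ≡ 160^2 = 25600 ≡ 169 (mod 173)

169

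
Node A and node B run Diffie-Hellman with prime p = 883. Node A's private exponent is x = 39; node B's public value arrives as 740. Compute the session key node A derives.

373

Shared key K = 740^39 mod 883.
740^1 ≡ 740 (mod 883)
740^2 = (740^1)^2 ≡ 740^2 = 547600 ≡ 140 (mod 883)
740^4 = (740^2)^2 ≡ 140^2 = 19600 ≡ 174 (mod 883)
740^8 = (740^4)^2 ≡ 174^2 = 30276 ≡ 254 (mod 883)
740^16 = (740^8)^2 ≡ 254^2 = 64516 ≡ 57 (mod 883)
740^32 = (740^16)^2 ≡ 57^2 = 3249 ≡ 600 (mod 883)
740^39 = 740^32 · 740^4 · 740^2 · 740^1 ≡ 600 · 174 · 140 · 740 ≡ 373 (mod 883).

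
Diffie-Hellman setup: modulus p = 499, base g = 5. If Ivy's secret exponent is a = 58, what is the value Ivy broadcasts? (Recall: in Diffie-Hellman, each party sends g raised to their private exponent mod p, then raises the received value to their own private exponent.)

314

Public value = 5^{58} \pmod{499}.
5^1 ≡ 5 (mod 499)
5^2 = (5^1)^2 ≡ 5^2 = 25 ≡ 25 (mod 499)
5^4 = (5^2)^2 ≡ 25^2 = 625 ≡ 126 (mod 499)
5^8 = (5^4)^2 ≡ 126^2 = 15876 ≡ 407 (mod 499)
5^16 = (5^8)^2 ≡ 407^2 = 165649 ≡ 480 (mod 499)
5^32 = (5^16)^2 ≡ 480^2 = 230400 ≡ 361 (mod 499)
5^58 = 5^32 · 5^16 · 5^8 · 5^2 ≡ 361 · 480 · 407 · 25 ≡ 314 (mod 499).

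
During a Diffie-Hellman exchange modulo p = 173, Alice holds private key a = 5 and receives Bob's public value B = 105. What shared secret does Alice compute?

125

Shared key K = 105^5 mod 173.
105^1 ≡ 105 (mod 173)
105^2 = (105^1)^2 ≡ 105^2 = 11025 ≡ 126 (mod 173)
105^4 = (105^2)^2 ≡ 126^2 = 15876 ≡ 133 (mod 173)
105^5 = 105^4 · 105^1 ≡ 133 · 105 ≡ 125 (mod 173).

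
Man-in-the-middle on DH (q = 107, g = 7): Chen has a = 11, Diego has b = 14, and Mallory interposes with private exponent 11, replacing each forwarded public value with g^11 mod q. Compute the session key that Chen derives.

Chen receives Mallory's public value M = 7^11 mod 107 instead of the honest one.
7^1 ≡ 7 (mod 107)
7^2 = (7^1)^2 ≡ 7^2 = 49 ≡ 49 (mod 107)
7^4 = (7^2)^2 ≡ 49^2 = 2401 ≡ 47 (mod 107)
7^8 = (7^4)^2 ≡ 47^2 = 2209 ≡ 69 (mod 107)
7^11 = 7^8 · 7^2 · 7^1 ≡ 69 · 49 · 7 ≡ 20 (mod 107).
So M = 20. Chen computes K = M^11 mod 107.
20^1 ≡ 20 (mod 107)
20^2 = (20^1)^2 ≡ 20^2 = 400 ≡ 79 (mod 107)
20^4 = (20^2)^2 ≡ 79^2 = 6241 ≡ 35 (mod 107)
20^8 = (20^4)^2 ≡ 35^2 = 1225 ≡ 48 (mod 107)
20^11 = 20^8 · 20^2 · 20^1 ≡ 48 · 79 · 20 ≡ 84 (mod 107).

84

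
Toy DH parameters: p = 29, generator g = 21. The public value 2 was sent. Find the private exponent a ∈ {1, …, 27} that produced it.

5

Try successive powers of 21 modulo 29:
21^1 ≡ 21
21^2 ≡ 6
21^3 ≡ 10
21^4 ≡ 7
21^5 ≡ 2
Found: a = 5.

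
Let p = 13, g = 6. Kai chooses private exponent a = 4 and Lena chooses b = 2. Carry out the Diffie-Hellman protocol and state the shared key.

Kai sends A = g^a mod p = 6^4 mod 13.
6^1 ≡ 6 (mod 13)
6^2 = (6^1)^2 ≡ 6^2 = 36 ≡ 10 (mod 13)
6^4 = (6^2)^2 ≡ 10^2 = 100 ≡ 9 (mod 13)
So A = 9. Lena then computes K = A^b mod p = 9^2 mod 13.
9^1 ≡ 9 (mod 13)
9^2 = (9^1)^2 ≡ 9^2 = 81 ≡ 3 (mod 13)

3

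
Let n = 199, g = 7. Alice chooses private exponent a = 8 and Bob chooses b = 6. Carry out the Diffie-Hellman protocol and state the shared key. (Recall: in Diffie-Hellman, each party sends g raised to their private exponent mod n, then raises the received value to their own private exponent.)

116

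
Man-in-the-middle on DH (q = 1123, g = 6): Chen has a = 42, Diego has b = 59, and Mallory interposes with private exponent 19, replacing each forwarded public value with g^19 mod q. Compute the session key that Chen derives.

936

Chen receives Mallory's public value M = 6^19 mod 1123 instead of the honest one.
6^1 ≡ 6 (mod 1123)
6^2 = (6^1)^2 ≡ 6^2 = 36 ≡ 36 (mod 1123)
6^4 = (6^2)^2 ≡ 36^2 = 1296 ≡ 173 (mod 1123)
6^8 = (6^4)^2 ≡ 173^2 = 29929 ≡ 731 (mod 1123)
6^16 = (6^8)^2 ≡ 731^2 = 534361 ≡ 936 (mod 1123)
6^19 = 6^16 · 6^2 · 6^1 ≡ 936 · 36 · 6 ≡ 36 (mod 1123).
So M = 36. Chen computes K = M^42 mod 1123.
36^1 ≡ 36 (mod 1123)
36^2 = (36^1)^2 ≡ 36^2 = 1296 ≡ 173 (mod 1123)
36^4 = (36^2)^2 ≡ 173^2 = 29929 ≡ 731 (mod 1123)
36^8 = (36^4)^2 ≡ 731^2 = 534361 ≡ 936 (mod 1123)
36^16 = (36^8)^2 ≡ 936^2 = 876096 ≡ 156 (mod 1123)
36^32 = (36^16)^2 ≡ 156^2 = 24336 ≡ 753 (mod 1123)
36^42 = 36^32 · 36^8 · 36^2 ≡ 753 · 936 · 173 ≡ 936 (mod 1123).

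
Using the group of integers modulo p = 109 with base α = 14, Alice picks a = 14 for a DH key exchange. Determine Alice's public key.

Public value = 14^14 (mod 109).
14^1 ≡ 14 (mod 109)
14^2 = (14^1)^2 ≡ 14^2 = 196 ≡ 87 (mod 109)
14^4 = (14^2)^2 ≡ 87^2 = 7569 ≡ 48 (mod 109)
14^8 = (14^4)^2 ≡ 48^2 = 2304 ≡ 15 (mod 109)
14^14 = 14^8 · 14^4 · 14^2 ≡ 15 · 48 · 87 ≡ 74 (mod 109).

74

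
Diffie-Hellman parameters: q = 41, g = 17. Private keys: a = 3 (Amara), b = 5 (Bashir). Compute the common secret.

Amara sends A = g^a mod q = 17^3 mod 41.
17^1 ≡ 17 (mod 41)
17^2 = (17^1)^2 ≡ 17^2 = 289 ≡ 2 (mod 41)
17^3 = 17^2 · 17^1 ≡ 2 · 17 ≡ 34 (mod 41).
So A = 34. Bashir then computes K = A^b mod q = 34^5 mod 41.
34^1 ≡ 34 (mod 41)
34^2 = (34^1)^2 ≡ 34^2 = 1156 ≡ 8 (mod 41)
34^4 = (34^2)^2 ≡ 8^2 = 64 ≡ 23 (mod 41)
34^5 = 34^4 · 34^1 ≡ 23 · 34 ≡ 3 (mod 41).

3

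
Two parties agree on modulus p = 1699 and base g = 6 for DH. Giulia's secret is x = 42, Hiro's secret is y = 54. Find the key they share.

1414

Hiro sends B = g^y mod p = 6^54 mod 1699.
6^1 ≡ 6 (mod 1699)
6^2 = (6^1)^2 ≡ 6^2 = 36 ≡ 36 (mod 1699)
6^4 = (6^2)^2 ≡ 36^2 = 1296 ≡ 1296 (mod 1699)
6^8 = (6^4)^2 ≡ 1296^2 = 1679616 ≡ 1004 (mod 1699)
6^16 = (6^8)^2 ≡ 1004^2 = 1008016 ≡ 509 (mod 1699)
6^32 = (6^16)^2 ≡ 509^2 = 259081 ≡ 833 (mod 1699)
6^54 = 6^32 · 6^16 · 6^4 · 6^2 ≡ 833 · 509 · 1296 · 36 ≡ 1653 (mod 1699).
So B = 1653. Giulia then computes K = B^x mod p = 1653^42 mod 1699.
1653^1 ≡ 1653 (mod 1699)
1653^2 = (1653^1)^2 ≡ 1653^2 = 2732409 ≡ 417 (mod 1699)
1653^4 = (1653^2)^2 ≡ 417^2 = 173889 ≡ 591 (mod 1699)
1653^8 = (1653^4)^2 ≡ 591^2 = 349281 ≡ 986 (mod 1699)
1653^16 = (1653^8)^2 ≡ 986^2 = 972196 ≡ 368 (mod 1699)
1653^32 = (1653^16)^2 ≡ 368^2 = 135424 ≡ 1203 (mod 1699)
1653^42 = 1653^32 · 1653^8 · 1653^2 ≡ 1203 · 986 · 417 ≡ 1414 (mod 1699).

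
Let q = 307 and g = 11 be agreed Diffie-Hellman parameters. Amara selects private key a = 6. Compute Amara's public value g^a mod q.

Public value = 11^6 mod 307.
11^1 ≡ 11 (mod 307)
11^2 = (11^1)^2 ≡ 11^2 = 121 ≡ 121 (mod 307)
11^4 = (11^2)^2 ≡ 121^2 = 14641 ≡ 212 (mod 307)
11^6 = 11^4 · 11^2 ≡ 212 · 121 ≡ 171 (mod 307).

171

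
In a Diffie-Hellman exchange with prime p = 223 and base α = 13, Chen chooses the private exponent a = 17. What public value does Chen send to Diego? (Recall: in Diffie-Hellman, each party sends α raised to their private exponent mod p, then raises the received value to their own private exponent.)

209

Public value = 13^17 mod 223.
13^1 ≡ 13 (mod 223)
13^2 = (13^1)^2 ≡ 13^2 = 169 ≡ 169 (mod 223)
13^4 = (13^2)^2 ≡ 169^2 = 28561 ≡ 17 (mod 223)
13^8 = (13^4)^2 ≡ 17^2 = 289 ≡ 66 (mod 223)
13^16 = (13^8)^2 ≡ 66^2 = 4356 ≡ 119 (mod 223)
13^17 = 13^16 · 13^1 ≡ 119 · 13 ≡ 209 (mod 223).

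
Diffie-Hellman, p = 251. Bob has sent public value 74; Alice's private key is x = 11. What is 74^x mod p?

179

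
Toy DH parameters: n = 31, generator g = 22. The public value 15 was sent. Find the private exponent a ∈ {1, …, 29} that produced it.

Try successive powers of 22 modulo 31:
22^1 ≡ 22
22^2 ≡ 19
22^3 ≡ 15
Found: a = 3.

3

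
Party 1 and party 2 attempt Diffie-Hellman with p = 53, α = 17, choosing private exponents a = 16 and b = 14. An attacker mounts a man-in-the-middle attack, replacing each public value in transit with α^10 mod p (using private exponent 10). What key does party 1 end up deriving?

46

Party 1 receives an attacker's public value M = 17^10 mod 53 instead of the honest one.
17^1 ≡ 17 (mod 53)
17^2 = (17^1)^2 ≡ 17^2 = 289 ≡ 24 (mod 53)
17^4 = (17^2)^2 ≡ 24^2 = 576 ≡ 46 (mod 53)
17^8 = (17^4)^2 ≡ 46^2 = 2116 ≡ 49 (mod 53)
17^10 = 17^8 · 17^2 ≡ 49 · 24 ≡ 10 (mod 53).
So M = 10. Party 1 computes K = M^16 mod 53.
10^1 ≡ 10 (mod 53)
10^2 = (10^1)^2 ≡ 10^2 = 100 ≡ 47 (mod 53)
10^4 = (10^2)^2 ≡ 47^2 = 2209 ≡ 36 (mod 53)
10^8 = (10^4)^2 ≡ 36^2 = 1296 ≡ 24 (mod 53)
10^16 = (10^8)^2 ≡ 24^2 = 576 ≡ 46 (mod 53)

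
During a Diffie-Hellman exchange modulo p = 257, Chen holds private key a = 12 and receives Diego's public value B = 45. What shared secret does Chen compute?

184

Shared key K = 45^12 mod 257.
45^1 ≡ 45 (mod 257)
45^2 = (45^1)^2 ≡ 45^2 = 2025 ≡ 226 (mod 257)
45^4 = (45^2)^2 ≡ 226^2 = 51076 ≡ 190 (mod 257)
45^8 = (45^4)^2 ≡ 190^2 = 36100 ≡ 120 (mod 257)
45^12 = 45^8 · 45^4 ≡ 120 · 190 ≡ 184 (mod 257).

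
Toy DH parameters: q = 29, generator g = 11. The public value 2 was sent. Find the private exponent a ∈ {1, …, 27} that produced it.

9

Try successive powers of 11 modulo 29:
11^1 ≡ 11
11^2 ≡ 5
11^3 ≡ 26
11^4 ≡ 25
11^5 ≡ 14
11^6 ≡ 9
11^7 ≡ 12
11^8 ≡ 16
11^9 ≡ 2
Found: a = 9.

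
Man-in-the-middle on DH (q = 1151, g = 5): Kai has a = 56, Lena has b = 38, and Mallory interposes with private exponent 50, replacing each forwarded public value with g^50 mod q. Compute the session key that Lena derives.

666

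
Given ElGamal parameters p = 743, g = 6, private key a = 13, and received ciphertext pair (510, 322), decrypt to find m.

Shared mask s = c₁^a mod p = 510^13 mod 743.
510^1 ≡ 510 (mod 743)
510^2 = (510^1)^2 ≡ 510^2 = 260100 ≡ 50 (mod 743)
510^4 = (510^2)^2 ≡ 50^2 = 2500 ≡ 271 (mod 743)
510^8 = (510^4)^2 ≡ 271^2 = 73441 ≡ 627 (mod 743)
510^13 = 510^8 · 510^4 · 510^1 ≡ 627 · 271 · 510 ≡ 94 (mod 743).
So s = 94; s⁻¹ ≡ 166 (mod 743).
m = c₂ · s⁻¹ mod 743 = 322 · 166 mod 743 = 699.

699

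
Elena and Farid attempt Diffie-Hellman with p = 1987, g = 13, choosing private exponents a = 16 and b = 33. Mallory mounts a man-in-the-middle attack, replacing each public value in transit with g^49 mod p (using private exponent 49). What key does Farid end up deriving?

1270

Farid receives Mallory's public value M = 13^49 mod 1987 instead of the honest one.
13^1 ≡ 13 (mod 1987)
13^2 = (13^1)^2 ≡ 13^2 = 169 ≡ 169 (mod 1987)
13^4 = (13^2)^2 ≡ 169^2 = 28561 ≡ 743 (mod 1987)
13^8 = (13^4)^2 ≡ 743^2 = 552049 ≡ 1650 (mod 1987)
13^16 = (13^8)^2 ≡ 1650^2 = 2722500 ≡ 310 (mod 1987)
13^32 = (13^16)^2 ≡ 310^2 = 96100 ≡ 724 (mod 1987)
13^49 = 13^32 · 13^16 · 13^1 ≡ 724 · 310 · 13 ≡ 804 (mod 1987).
So M = 804. Farid computes K = M^33 mod 1987.
804^1 ≡ 804 (mod 1987)
804^2 = (804^1)^2 ≡ 804^2 = 646416 ≡ 641 (mod 1987)
804^4 = (804^2)^2 ≡ 641^2 = 410881 ≡ 1559 (mod 1987)
804^8 = (804^4)^2 ≡ 1559^2 = 2430481 ≡ 380 (mod 1987)
804^16 = (804^8)^2 ≡ 380^2 = 144400 ≡ 1336 (mod 1987)
804^32 = (804^16)^2 ≡ 1336^2 = 1784896 ≡ 570 (mod 1987)
804^33 = 804^32 · 804^1 ≡ 570 · 804 ≡ 1270 (mod 1987).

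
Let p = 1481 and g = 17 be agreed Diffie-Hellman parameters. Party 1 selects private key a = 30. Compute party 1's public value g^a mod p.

Public value = 17^30 mod 1481.
17^1 ≡ 17 (mod 1481)
17^2 = (17^1)^2 ≡ 17^2 = 289 ≡ 289 (mod 1481)
17^4 = (17^2)^2 ≡ 289^2 = 83521 ≡ 585 (mod 1481)
17^8 = (17^4)^2 ≡ 585^2 = 342225 ≡ 114 (mod 1481)
17^16 = (17^8)^2 ≡ 114^2 = 12996 ≡ 1148 (mod 1481)
17^30 = 17^16 · 17^8 · 17^4 · 17^2 ≡ 1148 · 114 · 585 · 289 ≡ 1260 (mod 1481).

1260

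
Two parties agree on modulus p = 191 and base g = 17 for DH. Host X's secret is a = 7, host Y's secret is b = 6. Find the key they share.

Host X sends A = g^a mod p = 17^7 mod 191.
17^1 ≡ 17 (mod 191)
17^2 = (17^1)^2 ≡ 17^2 = 289 ≡ 98 (mod 191)
17^4 = (17^2)^2 ≡ 98^2 = 9604 ≡ 54 (mod 191)
17^7 = 17^4 · 17^2 · 17^1 ≡ 54 · 98 · 17 ≡ 3 (mod 191).
So A = 3. Host Y then computes K = A^b mod p = 3^6 mod 191.
3^1 ≡ 3 (mod 191)
3^2 = (3^1)^2 ≡ 3^2 = 9 ≡ 9 (mod 191)
3^4 = (3^2)^2 ≡ 9^2 = 81 ≡ 81 (mod 191)
3^6 = 3^4 · 3^2 ≡ 81 · 9 ≡ 156 (mod 191).

156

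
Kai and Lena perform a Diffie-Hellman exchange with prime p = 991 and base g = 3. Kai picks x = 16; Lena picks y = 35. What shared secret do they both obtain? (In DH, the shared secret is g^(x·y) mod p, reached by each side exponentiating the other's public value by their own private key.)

277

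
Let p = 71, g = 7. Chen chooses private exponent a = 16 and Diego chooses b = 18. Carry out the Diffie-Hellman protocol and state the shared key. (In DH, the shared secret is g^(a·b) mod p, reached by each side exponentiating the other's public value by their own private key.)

27

Chen sends A = g^a mod p = 7^16 mod 71.
7^1 ≡ 7 (mod 71)
7^2 = (7^1)^2 ≡ 7^2 = 49 ≡ 49 (mod 71)
7^4 = (7^2)^2 ≡ 49^2 = 2401 ≡ 58 (mod 71)
7^8 = (7^4)^2 ≡ 58^2 = 3364 ≡ 27 (mod 71)
7^16 = (7^8)^2 ≡ 27^2 = 729 ≡ 19 (mod 71)
So A = 19. Diego then computes K = A^b mod p = 19^18 mod 71.
19^1 ≡ 19 (mod 71)
19^2 = (19^1)^2 ≡ 19^2 = 361 ≡ 6 (mod 71)
19^4 = (19^2)^2 ≡ 6^2 = 36 ≡ 36 (mod 71)
19^8 = (19^4)^2 ≡ 36^2 = 1296 ≡ 18 (mod 71)
19^16 = (19^8)^2 ≡ 18^2 = 324 ≡ 40 (mod 71)
19^18 = 19^16 · 19^2 ≡ 40 · 6 ≡ 27 (mod 71).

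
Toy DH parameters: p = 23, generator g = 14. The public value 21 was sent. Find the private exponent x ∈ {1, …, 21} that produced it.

9

Try successive powers of 14 modulo 23:
14^1 ≡ 14
14^2 ≡ 12
14^3 ≡ 7
14^4 ≡ 6
14^5 ≡ 15
14^6 ≡ 3
14^7 ≡ 19
14^8 ≡ 13
14^9 ≡ 21
Found: x = 9.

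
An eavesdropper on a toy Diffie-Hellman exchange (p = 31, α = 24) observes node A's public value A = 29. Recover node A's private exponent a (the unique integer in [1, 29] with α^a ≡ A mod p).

3

Try successive powers of 24 modulo 31:
24^1 ≡ 24
24^2 ≡ 18
24^3 ≡ 29
Found: a = 3.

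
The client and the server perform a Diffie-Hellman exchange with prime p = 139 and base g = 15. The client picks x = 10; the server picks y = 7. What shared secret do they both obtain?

124

The server sends B = g^y mod p = 15^7 mod 139.
15^1 ≡ 15 (mod 139)
15^2 = (15^1)^2 ≡ 15^2 = 225 ≡ 86 (mod 139)
15^4 = (15^2)^2 ≡ 86^2 = 7396 ≡ 29 (mod 139)
15^7 = 15^4 · 15^2 · 15^1 ≡ 29 · 86 · 15 ≡ 19 (mod 139).
So B = 19. The client then computes K = B^x mod p = 19^10 mod 139.
19^1 ≡ 19 (mod 139)
19^2 = (19^1)^2 ≡ 19^2 = 361 ≡ 83 (mod 139)
19^4 = (19^2)^2 ≡ 83^2 = 6889 ≡ 78 (mod 139)
19^8 = (19^4)^2 ≡ 78^2 = 6084 ≡ 107 (mod 139)
19^10 = 19^8 · 19^2 ≡ 107 · 83 ≡ 124 (mod 139).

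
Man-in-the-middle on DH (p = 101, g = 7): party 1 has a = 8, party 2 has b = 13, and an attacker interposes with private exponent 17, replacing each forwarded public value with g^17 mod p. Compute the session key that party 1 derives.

Party 1 receives an attacker's public value M = 7^17 mod 101 instead of the honest one.
7^1 ≡ 7 (mod 101)
7^2 = (7^1)^2 ≡ 7^2 = 49 ≡ 49 (mod 101)
7^4 = (7^2)^2 ≡ 49^2 = 2401 ≡ 78 (mod 101)
7^8 = (7^4)^2 ≡ 78^2 = 6084 ≡ 24 (mod 101)
7^16 = (7^8)^2 ≡ 24^2 = 576 ≡ 71 (mod 101)
7^17 = 7^16 · 7^1 ≡ 71 · 7 ≡ 93 (mod 101).
So M = 93. Party 1 computes K = M^8 mod 101.
93^1 ≡ 93 (mod 101)
93^2 = (93^1)^2 ≡ 93^2 = 8649 ≡ 64 (mod 101)
93^4 = (93^2)^2 ≡ 64^2 = 4096 ≡ 56 (mod 101)
93^8 = (93^4)^2 ≡ 56^2 = 3136 ≡ 5 (mod 101)

5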